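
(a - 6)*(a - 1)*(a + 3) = a^3 - 4*a^2 - 15*a + 18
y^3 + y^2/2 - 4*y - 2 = (y - 2)*(y + 1/2)*(y + 2)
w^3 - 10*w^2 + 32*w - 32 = (w - 4)^2*(w - 2)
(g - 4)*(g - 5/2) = g^2 - 13*g/2 + 10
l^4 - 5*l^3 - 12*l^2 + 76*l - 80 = (l - 5)*(l - 2)^2*(l + 4)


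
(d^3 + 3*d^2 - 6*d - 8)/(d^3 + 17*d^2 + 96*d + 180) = (d^3 + 3*d^2 - 6*d - 8)/(d^3 + 17*d^2 + 96*d + 180)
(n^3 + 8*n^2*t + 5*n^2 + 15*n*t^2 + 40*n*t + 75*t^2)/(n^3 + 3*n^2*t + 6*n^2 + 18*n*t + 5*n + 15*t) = (n + 5*t)/(n + 1)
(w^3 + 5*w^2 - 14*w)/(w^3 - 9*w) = (w^2 + 5*w - 14)/(w^2 - 9)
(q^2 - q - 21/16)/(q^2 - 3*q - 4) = (-q^2 + q + 21/16)/(-q^2 + 3*q + 4)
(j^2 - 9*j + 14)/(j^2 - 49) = (j - 2)/(j + 7)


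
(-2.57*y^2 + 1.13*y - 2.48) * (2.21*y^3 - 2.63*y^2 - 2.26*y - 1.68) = -5.6797*y^5 + 9.2564*y^4 - 2.6445*y^3 + 8.2862*y^2 + 3.7064*y + 4.1664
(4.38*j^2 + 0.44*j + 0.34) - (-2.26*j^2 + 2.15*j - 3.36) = 6.64*j^2 - 1.71*j + 3.7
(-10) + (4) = -6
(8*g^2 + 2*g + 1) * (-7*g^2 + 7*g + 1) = -56*g^4 + 42*g^3 + 15*g^2 + 9*g + 1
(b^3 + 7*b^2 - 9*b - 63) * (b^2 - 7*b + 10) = b^5 - 48*b^3 + 70*b^2 + 351*b - 630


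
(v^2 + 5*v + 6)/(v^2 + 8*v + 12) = (v + 3)/(v + 6)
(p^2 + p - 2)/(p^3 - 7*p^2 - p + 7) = (p + 2)/(p^2 - 6*p - 7)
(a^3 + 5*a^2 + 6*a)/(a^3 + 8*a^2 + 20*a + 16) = a*(a + 3)/(a^2 + 6*a + 8)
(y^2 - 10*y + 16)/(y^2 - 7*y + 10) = (y - 8)/(y - 5)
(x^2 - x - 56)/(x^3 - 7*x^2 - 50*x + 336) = 1/(x - 6)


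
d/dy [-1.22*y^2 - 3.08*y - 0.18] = -2.44*y - 3.08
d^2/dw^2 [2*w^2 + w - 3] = 4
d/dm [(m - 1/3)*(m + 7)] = 2*m + 20/3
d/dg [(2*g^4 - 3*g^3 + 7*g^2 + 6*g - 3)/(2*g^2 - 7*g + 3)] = (8*g^5 - 48*g^4 + 66*g^3 - 88*g^2 + 54*g - 3)/(4*g^4 - 28*g^3 + 61*g^2 - 42*g + 9)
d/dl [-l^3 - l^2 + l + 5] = -3*l^2 - 2*l + 1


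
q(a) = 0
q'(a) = 0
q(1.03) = 0.00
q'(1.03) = 0.00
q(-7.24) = 0.00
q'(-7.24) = 0.00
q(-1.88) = 0.00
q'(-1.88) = 0.00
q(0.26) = 0.00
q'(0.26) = 0.00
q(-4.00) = 0.00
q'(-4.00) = 0.00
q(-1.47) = 0.00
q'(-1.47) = 0.00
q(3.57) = 0.00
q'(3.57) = 0.00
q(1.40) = 0.00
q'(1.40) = 0.00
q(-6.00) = 0.00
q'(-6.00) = 0.00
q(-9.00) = 0.00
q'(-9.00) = 0.00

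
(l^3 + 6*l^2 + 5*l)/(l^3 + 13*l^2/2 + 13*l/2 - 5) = 2*l*(l + 1)/(2*l^2 + 3*l - 2)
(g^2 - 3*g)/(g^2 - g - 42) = g*(3 - g)/(-g^2 + g + 42)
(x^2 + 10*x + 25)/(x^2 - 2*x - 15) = (x^2 + 10*x + 25)/(x^2 - 2*x - 15)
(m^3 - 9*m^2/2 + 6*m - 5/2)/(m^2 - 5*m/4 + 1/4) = 2*(2*m^2 - 7*m + 5)/(4*m - 1)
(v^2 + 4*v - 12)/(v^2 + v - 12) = (v^2 + 4*v - 12)/(v^2 + v - 12)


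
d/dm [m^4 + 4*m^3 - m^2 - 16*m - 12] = 4*m^3 + 12*m^2 - 2*m - 16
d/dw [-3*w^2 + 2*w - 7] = 2 - 6*w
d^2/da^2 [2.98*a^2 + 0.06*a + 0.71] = 5.96000000000000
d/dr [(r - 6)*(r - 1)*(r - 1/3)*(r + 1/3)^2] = 5*r^4 - 80*r^3/3 + 32*r^2/3 + 148*r/27 - 11/27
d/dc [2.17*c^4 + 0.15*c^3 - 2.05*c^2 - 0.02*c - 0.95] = 8.68*c^3 + 0.45*c^2 - 4.1*c - 0.02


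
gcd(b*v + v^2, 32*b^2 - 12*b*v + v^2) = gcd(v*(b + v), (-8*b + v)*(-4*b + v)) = 1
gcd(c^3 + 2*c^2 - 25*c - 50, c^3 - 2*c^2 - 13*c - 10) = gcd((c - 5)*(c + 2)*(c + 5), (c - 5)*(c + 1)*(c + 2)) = c^2 - 3*c - 10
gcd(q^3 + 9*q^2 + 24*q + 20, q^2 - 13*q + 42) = 1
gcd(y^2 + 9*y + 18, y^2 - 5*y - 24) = y + 3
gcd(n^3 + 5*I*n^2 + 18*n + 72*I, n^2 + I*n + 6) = n + 3*I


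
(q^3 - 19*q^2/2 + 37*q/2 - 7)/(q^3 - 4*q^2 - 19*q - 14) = (q^2 - 5*q/2 + 1)/(q^2 + 3*q + 2)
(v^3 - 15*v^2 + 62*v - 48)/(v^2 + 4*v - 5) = (v^2 - 14*v + 48)/(v + 5)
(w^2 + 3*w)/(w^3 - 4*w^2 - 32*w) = (w + 3)/(w^2 - 4*w - 32)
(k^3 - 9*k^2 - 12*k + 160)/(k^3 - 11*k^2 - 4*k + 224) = (k - 5)/(k - 7)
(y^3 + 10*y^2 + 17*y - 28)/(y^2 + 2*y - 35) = (y^2 + 3*y - 4)/(y - 5)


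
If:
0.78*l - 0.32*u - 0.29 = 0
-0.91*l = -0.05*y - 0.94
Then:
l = 0.0549450549450549*y + 1.03296703296703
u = 0.133928571428571*y + 1.61160714285714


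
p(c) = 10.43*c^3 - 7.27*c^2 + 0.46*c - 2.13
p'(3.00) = 238.45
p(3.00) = 215.43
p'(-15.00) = 7258.81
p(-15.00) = -36846.03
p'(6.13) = 1087.11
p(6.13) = 2130.02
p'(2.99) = 236.72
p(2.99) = 213.05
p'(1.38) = 39.98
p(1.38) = 12.07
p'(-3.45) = 423.05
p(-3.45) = -518.54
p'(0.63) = 3.72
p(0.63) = -2.12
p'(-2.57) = 244.50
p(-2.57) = -228.37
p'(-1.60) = 103.83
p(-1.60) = -64.20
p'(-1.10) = 54.31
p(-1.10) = -25.32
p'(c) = 31.29*c^2 - 14.54*c + 0.46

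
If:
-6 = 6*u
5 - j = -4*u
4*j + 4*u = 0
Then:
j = 1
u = -1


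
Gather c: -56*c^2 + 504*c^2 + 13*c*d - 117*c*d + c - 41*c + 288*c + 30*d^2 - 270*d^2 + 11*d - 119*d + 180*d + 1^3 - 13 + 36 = 448*c^2 + c*(248 - 104*d) - 240*d^2 + 72*d + 24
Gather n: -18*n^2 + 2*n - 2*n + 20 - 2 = 18 - 18*n^2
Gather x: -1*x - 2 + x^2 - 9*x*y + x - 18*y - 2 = x^2 - 9*x*y - 18*y - 4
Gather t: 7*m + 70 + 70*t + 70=7*m + 70*t + 140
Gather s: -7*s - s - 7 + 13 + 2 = 8 - 8*s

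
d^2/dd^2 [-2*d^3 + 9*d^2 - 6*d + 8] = 18 - 12*d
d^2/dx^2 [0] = 0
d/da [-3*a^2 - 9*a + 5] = -6*a - 9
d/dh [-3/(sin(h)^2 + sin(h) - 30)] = 3*(2*sin(h) + 1)*cos(h)/(sin(h)^2 + sin(h) - 30)^2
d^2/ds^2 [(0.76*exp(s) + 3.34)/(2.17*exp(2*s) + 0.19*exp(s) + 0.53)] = (3.578764*exp(4*s) + 62.597556*exp(3*s) - 1.11321*exp(2*s) - 15.321294*exp(s) - 0.122854)*exp(s)/(10.218313*exp(6*s) + 2.684073*exp(5*s) + 7.722162*exp(4*s) + 1.317973*exp(3*s) + 1.886058*exp(2*s) + 0.160113*exp(s) + 0.148877)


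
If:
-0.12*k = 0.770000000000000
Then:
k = -6.42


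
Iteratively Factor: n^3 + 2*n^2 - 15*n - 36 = (n + 3)*(n^2 - n - 12) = (n - 4)*(n + 3)*(n + 3)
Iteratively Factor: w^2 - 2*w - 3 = (w - 3)*(w + 1)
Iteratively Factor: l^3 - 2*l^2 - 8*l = (l - 4)*(l^2 + 2*l) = (l - 4)*(l + 2)*(l)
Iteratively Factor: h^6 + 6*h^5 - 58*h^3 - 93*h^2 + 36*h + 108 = (h + 2)*(h^5 + 4*h^4 - 8*h^3 - 42*h^2 - 9*h + 54) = (h - 1)*(h + 2)*(h^4 + 5*h^3 - 3*h^2 - 45*h - 54) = (h - 1)*(h + 2)^2*(h^3 + 3*h^2 - 9*h - 27) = (h - 1)*(h + 2)^2*(h + 3)*(h^2 - 9) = (h - 1)*(h + 2)^2*(h + 3)^2*(h - 3)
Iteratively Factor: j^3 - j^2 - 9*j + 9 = (j - 1)*(j^2 - 9) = (j - 3)*(j - 1)*(j + 3)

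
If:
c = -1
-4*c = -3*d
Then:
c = -1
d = -4/3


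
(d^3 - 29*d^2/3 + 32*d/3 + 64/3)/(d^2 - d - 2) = (3*d^2 - 32*d + 64)/(3*(d - 2))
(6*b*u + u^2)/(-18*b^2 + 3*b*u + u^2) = u/(-3*b + u)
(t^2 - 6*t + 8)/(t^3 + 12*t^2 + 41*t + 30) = (t^2 - 6*t + 8)/(t^3 + 12*t^2 + 41*t + 30)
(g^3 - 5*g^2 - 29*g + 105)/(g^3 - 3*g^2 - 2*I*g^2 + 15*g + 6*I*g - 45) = (g^2 - 2*g - 35)/(g^2 - 2*I*g + 15)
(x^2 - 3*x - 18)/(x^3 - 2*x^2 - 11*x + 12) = (x - 6)/(x^2 - 5*x + 4)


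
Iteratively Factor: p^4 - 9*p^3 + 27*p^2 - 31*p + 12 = (p - 1)*(p^3 - 8*p^2 + 19*p - 12) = (p - 1)^2*(p^2 - 7*p + 12) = (p - 3)*(p - 1)^2*(p - 4)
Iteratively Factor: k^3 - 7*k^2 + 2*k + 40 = (k + 2)*(k^2 - 9*k + 20) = (k - 4)*(k + 2)*(k - 5)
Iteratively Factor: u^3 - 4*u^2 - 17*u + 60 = (u - 3)*(u^2 - u - 20) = (u - 3)*(u + 4)*(u - 5)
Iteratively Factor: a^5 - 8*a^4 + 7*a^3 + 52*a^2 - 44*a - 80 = (a - 5)*(a^4 - 3*a^3 - 8*a^2 + 12*a + 16) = (a - 5)*(a + 2)*(a^3 - 5*a^2 + 2*a + 8) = (a - 5)*(a + 1)*(a + 2)*(a^2 - 6*a + 8) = (a - 5)*(a - 4)*(a + 1)*(a + 2)*(a - 2)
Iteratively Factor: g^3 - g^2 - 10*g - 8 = (g + 1)*(g^2 - 2*g - 8) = (g + 1)*(g + 2)*(g - 4)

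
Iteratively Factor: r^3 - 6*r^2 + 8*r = (r)*(r^2 - 6*r + 8) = r*(r - 2)*(r - 4)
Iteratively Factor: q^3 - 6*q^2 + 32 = (q - 4)*(q^2 - 2*q - 8) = (q - 4)^2*(q + 2)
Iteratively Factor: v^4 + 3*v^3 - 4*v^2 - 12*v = (v + 2)*(v^3 + v^2 - 6*v) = v*(v + 2)*(v^2 + v - 6) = v*(v - 2)*(v + 2)*(v + 3)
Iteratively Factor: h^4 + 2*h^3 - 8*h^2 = (h - 2)*(h^3 + 4*h^2) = h*(h - 2)*(h^2 + 4*h) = h^2*(h - 2)*(h + 4)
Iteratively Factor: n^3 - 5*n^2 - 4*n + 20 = (n - 2)*(n^2 - 3*n - 10) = (n - 2)*(n + 2)*(n - 5)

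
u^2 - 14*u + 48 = (u - 8)*(u - 6)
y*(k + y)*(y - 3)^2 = k*y^3 - 6*k*y^2 + 9*k*y + y^4 - 6*y^3 + 9*y^2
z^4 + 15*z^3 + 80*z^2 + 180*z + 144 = (z + 2)*(z + 3)*(z + 4)*(z + 6)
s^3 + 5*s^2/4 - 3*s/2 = s*(s - 3/4)*(s + 2)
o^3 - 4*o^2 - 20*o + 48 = (o - 6)*(o - 2)*(o + 4)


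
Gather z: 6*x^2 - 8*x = 6*x^2 - 8*x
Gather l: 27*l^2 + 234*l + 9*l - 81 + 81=27*l^2 + 243*l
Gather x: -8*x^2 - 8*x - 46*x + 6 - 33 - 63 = -8*x^2 - 54*x - 90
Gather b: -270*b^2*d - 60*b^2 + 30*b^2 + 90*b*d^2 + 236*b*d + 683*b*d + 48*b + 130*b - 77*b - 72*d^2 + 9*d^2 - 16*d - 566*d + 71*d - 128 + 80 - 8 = b^2*(-270*d - 30) + b*(90*d^2 + 919*d + 101) - 63*d^2 - 511*d - 56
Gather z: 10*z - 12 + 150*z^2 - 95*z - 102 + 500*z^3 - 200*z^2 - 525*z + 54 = 500*z^3 - 50*z^2 - 610*z - 60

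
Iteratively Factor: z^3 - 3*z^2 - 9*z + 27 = (z - 3)*(z^2 - 9) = (z - 3)^2*(z + 3)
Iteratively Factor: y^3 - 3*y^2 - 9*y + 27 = (y - 3)*(y^2 - 9) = (y - 3)*(y + 3)*(y - 3)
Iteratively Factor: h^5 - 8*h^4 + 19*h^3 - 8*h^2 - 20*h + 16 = (h + 1)*(h^4 - 9*h^3 + 28*h^2 - 36*h + 16) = (h - 2)*(h + 1)*(h^3 - 7*h^2 + 14*h - 8) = (h - 2)*(h - 1)*(h + 1)*(h^2 - 6*h + 8) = (h - 2)^2*(h - 1)*(h + 1)*(h - 4)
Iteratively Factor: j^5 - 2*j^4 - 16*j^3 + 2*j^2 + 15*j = (j + 3)*(j^4 - 5*j^3 - j^2 + 5*j) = (j - 1)*(j + 3)*(j^3 - 4*j^2 - 5*j) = j*(j - 1)*(j + 3)*(j^2 - 4*j - 5) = j*(j - 5)*(j - 1)*(j + 3)*(j + 1)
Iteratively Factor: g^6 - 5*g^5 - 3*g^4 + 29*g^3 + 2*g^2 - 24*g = (g)*(g^5 - 5*g^4 - 3*g^3 + 29*g^2 + 2*g - 24) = g*(g + 2)*(g^4 - 7*g^3 + 11*g^2 + 7*g - 12) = g*(g - 3)*(g + 2)*(g^3 - 4*g^2 - g + 4) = g*(g - 3)*(g + 1)*(g + 2)*(g^2 - 5*g + 4) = g*(g - 3)*(g - 1)*(g + 1)*(g + 2)*(g - 4)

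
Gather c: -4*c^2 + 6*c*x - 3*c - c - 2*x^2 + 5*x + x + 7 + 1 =-4*c^2 + c*(6*x - 4) - 2*x^2 + 6*x + 8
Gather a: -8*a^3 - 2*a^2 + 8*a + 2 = -8*a^3 - 2*a^2 + 8*a + 2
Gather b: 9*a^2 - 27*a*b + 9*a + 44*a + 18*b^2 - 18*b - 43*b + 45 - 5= 9*a^2 + 53*a + 18*b^2 + b*(-27*a - 61) + 40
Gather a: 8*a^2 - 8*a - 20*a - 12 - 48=8*a^2 - 28*a - 60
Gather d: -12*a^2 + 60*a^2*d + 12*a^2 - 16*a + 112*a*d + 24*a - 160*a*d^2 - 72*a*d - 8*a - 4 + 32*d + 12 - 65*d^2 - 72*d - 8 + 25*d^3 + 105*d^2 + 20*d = 25*d^3 + d^2*(40 - 160*a) + d*(60*a^2 + 40*a - 20)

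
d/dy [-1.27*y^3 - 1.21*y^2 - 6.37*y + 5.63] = -3.81*y^2 - 2.42*y - 6.37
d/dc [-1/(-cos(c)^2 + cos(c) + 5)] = (2*cos(c) - 1)*sin(c)/(sin(c)^2 + cos(c) + 4)^2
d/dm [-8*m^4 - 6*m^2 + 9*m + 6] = -32*m^3 - 12*m + 9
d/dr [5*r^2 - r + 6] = 10*r - 1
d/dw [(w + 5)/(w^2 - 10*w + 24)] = (w^2 - 10*w - 2*(w - 5)*(w + 5) + 24)/(w^2 - 10*w + 24)^2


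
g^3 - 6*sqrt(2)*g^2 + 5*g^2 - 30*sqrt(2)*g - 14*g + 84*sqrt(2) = (g - 2)*(g + 7)*(g - 6*sqrt(2))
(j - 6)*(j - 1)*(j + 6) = j^3 - j^2 - 36*j + 36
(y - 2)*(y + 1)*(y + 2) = y^3 + y^2 - 4*y - 4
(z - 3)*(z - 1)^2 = z^3 - 5*z^2 + 7*z - 3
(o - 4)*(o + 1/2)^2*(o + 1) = o^4 - 2*o^3 - 27*o^2/4 - 19*o/4 - 1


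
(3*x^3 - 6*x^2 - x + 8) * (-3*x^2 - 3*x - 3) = -9*x^5 + 9*x^4 + 12*x^3 - 3*x^2 - 21*x - 24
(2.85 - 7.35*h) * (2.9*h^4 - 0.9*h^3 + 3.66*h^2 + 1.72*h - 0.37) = -21.315*h^5 + 14.88*h^4 - 29.466*h^3 - 2.211*h^2 + 7.6215*h - 1.0545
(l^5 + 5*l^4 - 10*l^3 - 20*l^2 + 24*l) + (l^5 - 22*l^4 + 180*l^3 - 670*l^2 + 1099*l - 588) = 2*l^5 - 17*l^4 + 170*l^3 - 690*l^2 + 1123*l - 588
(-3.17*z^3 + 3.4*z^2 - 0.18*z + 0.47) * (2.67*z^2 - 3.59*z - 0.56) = -8.4639*z^5 + 20.4583*z^4 - 10.9114*z^3 - 0.00290000000000024*z^2 - 1.5865*z - 0.2632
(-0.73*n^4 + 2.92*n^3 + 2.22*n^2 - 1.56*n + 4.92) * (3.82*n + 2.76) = -2.7886*n^5 + 9.1396*n^4 + 16.5396*n^3 + 0.168*n^2 + 14.4888*n + 13.5792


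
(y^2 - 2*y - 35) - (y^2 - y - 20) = -y - 15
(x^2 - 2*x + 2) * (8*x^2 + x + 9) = 8*x^4 - 15*x^3 + 23*x^2 - 16*x + 18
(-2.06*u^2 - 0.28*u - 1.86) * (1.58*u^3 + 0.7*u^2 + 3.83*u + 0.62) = -3.2548*u^5 - 1.8844*u^4 - 11.0246*u^3 - 3.6516*u^2 - 7.2974*u - 1.1532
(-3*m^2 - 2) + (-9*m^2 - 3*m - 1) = -12*m^2 - 3*m - 3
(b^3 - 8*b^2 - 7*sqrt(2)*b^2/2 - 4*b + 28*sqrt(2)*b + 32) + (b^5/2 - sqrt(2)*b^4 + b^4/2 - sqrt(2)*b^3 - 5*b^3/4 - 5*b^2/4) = b^5/2 - sqrt(2)*b^4 + b^4/2 - sqrt(2)*b^3 - b^3/4 - 37*b^2/4 - 7*sqrt(2)*b^2/2 - 4*b + 28*sqrt(2)*b + 32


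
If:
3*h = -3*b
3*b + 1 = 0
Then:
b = -1/3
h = 1/3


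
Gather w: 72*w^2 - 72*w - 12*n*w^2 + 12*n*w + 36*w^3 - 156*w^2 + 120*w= 36*w^3 + w^2*(-12*n - 84) + w*(12*n + 48)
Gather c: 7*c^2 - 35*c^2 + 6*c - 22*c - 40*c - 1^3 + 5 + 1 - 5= -28*c^2 - 56*c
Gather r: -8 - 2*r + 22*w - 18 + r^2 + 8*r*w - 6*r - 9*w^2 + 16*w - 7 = r^2 + r*(8*w - 8) - 9*w^2 + 38*w - 33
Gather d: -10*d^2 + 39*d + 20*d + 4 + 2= -10*d^2 + 59*d + 6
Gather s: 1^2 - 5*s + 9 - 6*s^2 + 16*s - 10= -6*s^2 + 11*s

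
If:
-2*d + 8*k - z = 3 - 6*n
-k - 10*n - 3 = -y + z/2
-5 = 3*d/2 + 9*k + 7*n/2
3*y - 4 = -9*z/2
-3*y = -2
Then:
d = -13219/5112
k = -67/2556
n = -431/1704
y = 2/3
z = 4/9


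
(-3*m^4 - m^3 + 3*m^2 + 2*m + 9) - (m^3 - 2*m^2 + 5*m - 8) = -3*m^4 - 2*m^3 + 5*m^2 - 3*m + 17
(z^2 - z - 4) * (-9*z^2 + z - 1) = -9*z^4 + 10*z^3 + 34*z^2 - 3*z + 4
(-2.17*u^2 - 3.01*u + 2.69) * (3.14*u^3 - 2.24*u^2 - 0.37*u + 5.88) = -6.8138*u^5 - 4.5906*u^4 + 15.9919*u^3 - 17.6715*u^2 - 18.6941*u + 15.8172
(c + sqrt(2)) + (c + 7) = 2*c + sqrt(2) + 7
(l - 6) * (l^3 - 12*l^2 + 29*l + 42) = l^4 - 18*l^3 + 101*l^2 - 132*l - 252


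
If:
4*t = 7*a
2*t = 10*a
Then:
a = 0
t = 0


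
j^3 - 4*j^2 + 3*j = j*(j - 3)*(j - 1)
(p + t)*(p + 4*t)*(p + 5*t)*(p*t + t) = p^4*t + 10*p^3*t^2 + p^3*t + 29*p^2*t^3 + 10*p^2*t^2 + 20*p*t^4 + 29*p*t^3 + 20*t^4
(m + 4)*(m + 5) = m^2 + 9*m + 20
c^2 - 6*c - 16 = (c - 8)*(c + 2)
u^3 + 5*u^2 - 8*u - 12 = (u - 2)*(u + 1)*(u + 6)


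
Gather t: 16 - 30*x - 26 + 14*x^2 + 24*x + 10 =14*x^2 - 6*x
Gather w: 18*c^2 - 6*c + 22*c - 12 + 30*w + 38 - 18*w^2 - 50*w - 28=18*c^2 + 16*c - 18*w^2 - 20*w - 2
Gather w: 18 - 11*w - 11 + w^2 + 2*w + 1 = w^2 - 9*w + 8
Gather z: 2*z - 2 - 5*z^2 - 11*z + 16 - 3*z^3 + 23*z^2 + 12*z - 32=-3*z^3 + 18*z^2 + 3*z - 18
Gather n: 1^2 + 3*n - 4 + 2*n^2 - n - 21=2*n^2 + 2*n - 24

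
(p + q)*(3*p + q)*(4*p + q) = 12*p^3 + 19*p^2*q + 8*p*q^2 + q^3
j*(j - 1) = j^2 - j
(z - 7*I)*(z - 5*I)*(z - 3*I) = z^3 - 15*I*z^2 - 71*z + 105*I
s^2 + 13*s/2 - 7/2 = (s - 1/2)*(s + 7)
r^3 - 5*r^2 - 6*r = r*(r - 6)*(r + 1)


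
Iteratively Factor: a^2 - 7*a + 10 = (a - 5)*(a - 2)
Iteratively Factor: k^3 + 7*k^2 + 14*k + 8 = (k + 4)*(k^2 + 3*k + 2) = (k + 1)*(k + 4)*(k + 2)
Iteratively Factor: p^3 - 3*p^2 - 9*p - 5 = (p + 1)*(p^2 - 4*p - 5) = (p + 1)^2*(p - 5)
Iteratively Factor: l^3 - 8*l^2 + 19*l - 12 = (l - 3)*(l^2 - 5*l + 4) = (l - 3)*(l - 1)*(l - 4)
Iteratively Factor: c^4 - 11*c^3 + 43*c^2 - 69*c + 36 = (c - 4)*(c^3 - 7*c^2 + 15*c - 9) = (c - 4)*(c - 3)*(c^2 - 4*c + 3) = (c - 4)*(c - 3)*(c - 1)*(c - 3)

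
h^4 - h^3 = h^3*(h - 1)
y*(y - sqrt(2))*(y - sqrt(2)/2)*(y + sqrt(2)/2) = y^4 - sqrt(2)*y^3 - y^2/2 + sqrt(2)*y/2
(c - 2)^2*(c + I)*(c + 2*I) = c^4 - 4*c^3 + 3*I*c^3 + 2*c^2 - 12*I*c^2 + 8*c + 12*I*c - 8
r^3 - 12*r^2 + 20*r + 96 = (r - 8)*(r - 6)*(r + 2)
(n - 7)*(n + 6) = n^2 - n - 42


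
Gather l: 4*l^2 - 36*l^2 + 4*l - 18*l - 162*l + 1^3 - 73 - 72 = -32*l^2 - 176*l - 144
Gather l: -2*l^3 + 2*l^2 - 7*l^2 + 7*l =-2*l^3 - 5*l^2 + 7*l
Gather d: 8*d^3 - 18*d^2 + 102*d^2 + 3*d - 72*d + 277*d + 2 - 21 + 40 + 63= 8*d^3 + 84*d^2 + 208*d + 84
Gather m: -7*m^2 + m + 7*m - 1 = -7*m^2 + 8*m - 1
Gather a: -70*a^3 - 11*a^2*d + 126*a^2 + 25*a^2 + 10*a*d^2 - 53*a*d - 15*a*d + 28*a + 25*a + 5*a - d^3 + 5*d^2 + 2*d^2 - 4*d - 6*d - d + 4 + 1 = -70*a^3 + a^2*(151 - 11*d) + a*(10*d^2 - 68*d + 58) - d^3 + 7*d^2 - 11*d + 5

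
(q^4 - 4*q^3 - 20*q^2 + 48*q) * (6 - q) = -q^5 + 10*q^4 - 4*q^3 - 168*q^2 + 288*q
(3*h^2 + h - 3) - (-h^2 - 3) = 4*h^2 + h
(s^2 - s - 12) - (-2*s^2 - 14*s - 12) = 3*s^2 + 13*s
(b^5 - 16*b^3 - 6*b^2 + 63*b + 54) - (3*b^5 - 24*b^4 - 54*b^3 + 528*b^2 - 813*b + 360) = -2*b^5 + 24*b^4 + 38*b^3 - 534*b^2 + 876*b - 306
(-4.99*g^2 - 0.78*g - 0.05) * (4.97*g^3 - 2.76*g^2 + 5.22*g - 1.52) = -24.8003*g^5 + 9.8958*g^4 - 24.1435*g^3 + 3.6512*g^2 + 0.9246*g + 0.076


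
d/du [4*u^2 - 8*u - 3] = 8*u - 8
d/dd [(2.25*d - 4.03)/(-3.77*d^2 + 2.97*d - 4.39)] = (8.4825*d^2 - 30.3862*d + 2.0916)/(14.2129*d^4 - 22.3938*d^3 + 41.9215*d^2 - 26.0766*d + 19.2721)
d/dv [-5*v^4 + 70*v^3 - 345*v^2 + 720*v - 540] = -20*v^3 + 210*v^2 - 690*v + 720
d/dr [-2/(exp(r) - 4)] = 2*exp(r)/(exp(r) - 4)^2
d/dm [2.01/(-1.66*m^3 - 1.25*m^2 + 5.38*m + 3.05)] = (10.0098*m^2 + 5.025*m - 10.8138)/(1.66*m^3 + 1.25*m^2 - 5.38*m - 3.05)^2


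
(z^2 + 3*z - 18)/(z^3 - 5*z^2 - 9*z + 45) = (z + 6)/(z^2 - 2*z - 15)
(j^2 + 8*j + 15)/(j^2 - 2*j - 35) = (j + 3)/(j - 7)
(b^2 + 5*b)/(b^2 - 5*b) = (b + 5)/(b - 5)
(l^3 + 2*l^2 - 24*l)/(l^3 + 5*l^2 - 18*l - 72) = l/(l + 3)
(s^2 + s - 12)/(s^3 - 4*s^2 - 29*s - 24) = (-s^2 - s + 12)/(-s^3 + 4*s^2 + 29*s + 24)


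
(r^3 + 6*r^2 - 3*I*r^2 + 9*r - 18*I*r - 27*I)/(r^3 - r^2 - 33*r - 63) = (r - 3*I)/(r - 7)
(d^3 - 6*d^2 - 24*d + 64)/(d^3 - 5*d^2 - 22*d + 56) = (d - 8)/(d - 7)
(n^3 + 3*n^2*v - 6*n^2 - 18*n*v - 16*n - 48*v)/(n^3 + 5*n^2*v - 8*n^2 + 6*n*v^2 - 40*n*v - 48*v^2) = (n + 2)/(n + 2*v)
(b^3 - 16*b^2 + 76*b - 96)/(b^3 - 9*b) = (b^3 - 16*b^2 + 76*b - 96)/(b*(b^2 - 9))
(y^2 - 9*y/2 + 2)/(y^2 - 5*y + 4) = (y - 1/2)/(y - 1)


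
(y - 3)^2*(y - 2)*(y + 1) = y^4 - 7*y^3 + 13*y^2 + 3*y - 18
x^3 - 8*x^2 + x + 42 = (x - 7)*(x - 3)*(x + 2)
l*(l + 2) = l^2 + 2*l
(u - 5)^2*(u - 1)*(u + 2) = u^4 - 9*u^3 + 13*u^2 + 45*u - 50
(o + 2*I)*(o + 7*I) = o^2 + 9*I*o - 14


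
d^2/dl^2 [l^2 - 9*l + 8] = 2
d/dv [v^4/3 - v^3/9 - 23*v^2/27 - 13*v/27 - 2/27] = 4*v^3/3 - v^2/3 - 46*v/27 - 13/27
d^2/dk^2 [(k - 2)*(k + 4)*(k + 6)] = 6*k + 16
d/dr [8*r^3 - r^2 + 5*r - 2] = 24*r^2 - 2*r + 5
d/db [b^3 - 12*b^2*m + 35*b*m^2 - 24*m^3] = 3*b^2 - 24*b*m + 35*m^2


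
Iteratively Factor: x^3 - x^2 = (x)*(x^2 - x) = x^2*(x - 1)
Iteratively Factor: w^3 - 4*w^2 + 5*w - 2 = (w - 1)*(w^2 - 3*w + 2) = (w - 2)*(w - 1)*(w - 1)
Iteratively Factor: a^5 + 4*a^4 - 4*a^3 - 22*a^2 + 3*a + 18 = (a + 3)*(a^4 + a^3 - 7*a^2 - a + 6) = (a + 3)^2*(a^3 - 2*a^2 - a + 2) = (a + 1)*(a + 3)^2*(a^2 - 3*a + 2) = (a - 1)*(a + 1)*(a + 3)^2*(a - 2)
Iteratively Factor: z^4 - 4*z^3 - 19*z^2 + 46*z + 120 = (z + 3)*(z^3 - 7*z^2 + 2*z + 40) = (z + 2)*(z + 3)*(z^2 - 9*z + 20) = (z - 4)*(z + 2)*(z + 3)*(z - 5)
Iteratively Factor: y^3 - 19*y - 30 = (y + 2)*(y^2 - 2*y - 15) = (y - 5)*(y + 2)*(y + 3)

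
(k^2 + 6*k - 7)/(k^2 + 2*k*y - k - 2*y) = (k + 7)/(k + 2*y)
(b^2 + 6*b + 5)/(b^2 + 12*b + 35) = (b + 1)/(b + 7)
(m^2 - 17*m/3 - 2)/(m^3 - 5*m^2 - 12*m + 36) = (m + 1/3)/(m^2 + m - 6)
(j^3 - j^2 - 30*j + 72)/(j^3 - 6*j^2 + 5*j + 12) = (j + 6)/(j + 1)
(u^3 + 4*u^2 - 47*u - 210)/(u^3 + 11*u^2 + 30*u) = (u - 7)/u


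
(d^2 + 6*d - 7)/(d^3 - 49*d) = (d - 1)/(d*(d - 7))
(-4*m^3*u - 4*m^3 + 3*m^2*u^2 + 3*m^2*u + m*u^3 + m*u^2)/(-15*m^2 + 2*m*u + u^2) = m*(-4*m^2*u - 4*m^2 + 3*m*u^2 + 3*m*u + u^3 + u^2)/(-15*m^2 + 2*m*u + u^2)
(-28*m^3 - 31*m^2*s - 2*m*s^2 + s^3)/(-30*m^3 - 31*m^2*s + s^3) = (-28*m^2 - 3*m*s + s^2)/(-30*m^2 - m*s + s^2)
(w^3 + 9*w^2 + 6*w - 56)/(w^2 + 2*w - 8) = w + 7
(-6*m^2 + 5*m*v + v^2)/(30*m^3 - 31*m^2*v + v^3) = 1/(-5*m + v)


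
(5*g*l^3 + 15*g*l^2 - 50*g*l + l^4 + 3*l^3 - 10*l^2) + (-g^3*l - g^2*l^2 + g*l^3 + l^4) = -g^3*l - g^2*l^2 + 6*g*l^3 + 15*g*l^2 - 50*g*l + 2*l^4 + 3*l^3 - 10*l^2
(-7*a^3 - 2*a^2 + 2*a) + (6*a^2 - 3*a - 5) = -7*a^3 + 4*a^2 - a - 5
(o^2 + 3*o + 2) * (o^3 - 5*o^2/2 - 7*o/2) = o^5 + o^4/2 - 9*o^3 - 31*o^2/2 - 7*o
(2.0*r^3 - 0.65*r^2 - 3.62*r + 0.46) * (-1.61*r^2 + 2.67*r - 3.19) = -3.22*r^5 + 6.3865*r^4 - 2.2873*r^3 - 8.3325*r^2 + 12.776*r - 1.4674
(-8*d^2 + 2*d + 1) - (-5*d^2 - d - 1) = -3*d^2 + 3*d + 2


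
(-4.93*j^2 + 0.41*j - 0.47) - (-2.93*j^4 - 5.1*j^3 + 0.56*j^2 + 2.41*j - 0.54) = 2.93*j^4 + 5.1*j^3 - 5.49*j^2 - 2.0*j + 0.0700000000000001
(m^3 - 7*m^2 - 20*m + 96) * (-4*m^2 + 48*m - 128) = -4*m^5 + 76*m^4 - 384*m^3 - 448*m^2 + 7168*m - 12288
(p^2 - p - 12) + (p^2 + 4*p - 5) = 2*p^2 + 3*p - 17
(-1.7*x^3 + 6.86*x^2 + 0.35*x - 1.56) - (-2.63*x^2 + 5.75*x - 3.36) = -1.7*x^3 + 9.49*x^2 - 5.4*x + 1.8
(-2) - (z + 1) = -z - 3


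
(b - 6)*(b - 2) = b^2 - 8*b + 12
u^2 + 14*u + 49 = (u + 7)^2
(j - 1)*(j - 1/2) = j^2 - 3*j/2 + 1/2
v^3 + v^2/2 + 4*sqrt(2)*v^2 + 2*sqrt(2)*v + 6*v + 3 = (v + 1/2)*(v + sqrt(2))*(v + 3*sqrt(2))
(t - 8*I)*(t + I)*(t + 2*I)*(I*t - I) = I*t^4 + 5*t^3 - I*t^3 - 5*t^2 + 22*I*t^2 - 16*t - 22*I*t + 16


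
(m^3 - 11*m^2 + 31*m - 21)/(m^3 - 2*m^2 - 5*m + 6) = (m - 7)/(m + 2)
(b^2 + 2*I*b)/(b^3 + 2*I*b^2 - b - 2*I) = b/(b^2 - 1)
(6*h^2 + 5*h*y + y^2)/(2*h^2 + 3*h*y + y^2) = (3*h + y)/(h + y)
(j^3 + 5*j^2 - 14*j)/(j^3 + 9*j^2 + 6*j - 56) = j/(j + 4)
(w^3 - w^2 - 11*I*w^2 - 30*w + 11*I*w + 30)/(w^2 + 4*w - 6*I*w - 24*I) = (w^2 - w*(1 + 5*I) + 5*I)/(w + 4)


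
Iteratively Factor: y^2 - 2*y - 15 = (y - 5)*(y + 3)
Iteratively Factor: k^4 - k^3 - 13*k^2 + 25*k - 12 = (k + 4)*(k^3 - 5*k^2 + 7*k - 3) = (k - 3)*(k + 4)*(k^2 - 2*k + 1) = (k - 3)*(k - 1)*(k + 4)*(k - 1)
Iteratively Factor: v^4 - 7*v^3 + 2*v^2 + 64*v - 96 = (v - 4)*(v^3 - 3*v^2 - 10*v + 24) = (v - 4)*(v - 2)*(v^2 - v - 12) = (v - 4)*(v - 2)*(v + 3)*(v - 4)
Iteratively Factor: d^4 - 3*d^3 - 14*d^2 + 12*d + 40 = (d - 2)*(d^3 - d^2 - 16*d - 20) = (d - 5)*(d - 2)*(d^2 + 4*d + 4) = (d - 5)*(d - 2)*(d + 2)*(d + 2)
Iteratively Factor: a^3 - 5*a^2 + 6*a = (a - 2)*(a^2 - 3*a) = a*(a - 2)*(a - 3)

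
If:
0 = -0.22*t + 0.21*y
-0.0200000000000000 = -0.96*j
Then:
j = 0.02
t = 0.954545454545455*y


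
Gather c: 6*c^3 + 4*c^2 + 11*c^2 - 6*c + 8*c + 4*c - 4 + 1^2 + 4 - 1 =6*c^3 + 15*c^2 + 6*c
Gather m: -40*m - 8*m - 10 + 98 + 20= 108 - 48*m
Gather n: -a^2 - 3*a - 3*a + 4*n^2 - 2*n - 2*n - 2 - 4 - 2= -a^2 - 6*a + 4*n^2 - 4*n - 8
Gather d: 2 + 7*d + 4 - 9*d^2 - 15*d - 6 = -9*d^2 - 8*d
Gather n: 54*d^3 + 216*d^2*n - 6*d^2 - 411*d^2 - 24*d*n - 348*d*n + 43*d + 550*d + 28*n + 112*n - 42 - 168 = 54*d^3 - 417*d^2 + 593*d + n*(216*d^2 - 372*d + 140) - 210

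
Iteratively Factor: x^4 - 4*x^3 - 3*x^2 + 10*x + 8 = (x - 4)*(x^3 - 3*x - 2) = (x - 4)*(x + 1)*(x^2 - x - 2) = (x - 4)*(x + 1)^2*(x - 2)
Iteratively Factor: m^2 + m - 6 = (m - 2)*(m + 3)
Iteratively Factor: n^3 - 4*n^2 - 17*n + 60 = (n + 4)*(n^2 - 8*n + 15) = (n - 3)*(n + 4)*(n - 5)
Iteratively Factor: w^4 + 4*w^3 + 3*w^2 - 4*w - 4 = (w + 2)*(w^3 + 2*w^2 - w - 2) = (w - 1)*(w + 2)*(w^2 + 3*w + 2) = (w - 1)*(w + 2)^2*(w + 1)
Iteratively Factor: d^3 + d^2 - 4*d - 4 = (d - 2)*(d^2 + 3*d + 2) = (d - 2)*(d + 2)*(d + 1)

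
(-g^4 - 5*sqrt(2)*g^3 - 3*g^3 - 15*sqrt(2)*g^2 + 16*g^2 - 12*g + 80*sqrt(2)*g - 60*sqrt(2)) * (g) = -g^5 - 5*sqrt(2)*g^4 - 3*g^4 - 15*sqrt(2)*g^3 + 16*g^3 - 12*g^2 + 80*sqrt(2)*g^2 - 60*sqrt(2)*g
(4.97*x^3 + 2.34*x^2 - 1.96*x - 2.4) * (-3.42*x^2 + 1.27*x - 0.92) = -16.9974*x^5 - 1.6909*x^4 + 5.1026*x^3 + 3.566*x^2 - 1.2448*x + 2.208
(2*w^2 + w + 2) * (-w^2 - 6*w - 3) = -2*w^4 - 13*w^3 - 14*w^2 - 15*w - 6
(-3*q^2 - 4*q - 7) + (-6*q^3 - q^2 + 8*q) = -6*q^3 - 4*q^2 + 4*q - 7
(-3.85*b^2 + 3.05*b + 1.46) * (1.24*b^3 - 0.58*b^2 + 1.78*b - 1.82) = -4.774*b^5 + 6.015*b^4 - 6.8116*b^3 + 11.5892*b^2 - 2.9522*b - 2.6572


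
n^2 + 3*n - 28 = (n - 4)*(n + 7)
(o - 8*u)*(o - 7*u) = o^2 - 15*o*u + 56*u^2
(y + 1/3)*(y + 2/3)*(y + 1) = y^3 + 2*y^2 + 11*y/9 + 2/9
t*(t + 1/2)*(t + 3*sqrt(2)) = t^3 + t^2/2 + 3*sqrt(2)*t^2 + 3*sqrt(2)*t/2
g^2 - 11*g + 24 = (g - 8)*(g - 3)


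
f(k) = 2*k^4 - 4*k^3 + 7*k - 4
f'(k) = 8*k^3 - 12*k^2 + 7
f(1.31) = 2.07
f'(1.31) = 4.39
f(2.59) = 34.63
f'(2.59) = 65.49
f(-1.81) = 28.51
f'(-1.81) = -79.75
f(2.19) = 15.32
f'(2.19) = 33.47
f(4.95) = 746.25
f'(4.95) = 683.27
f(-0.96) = -5.48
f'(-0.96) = -11.14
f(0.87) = 0.60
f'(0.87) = 3.19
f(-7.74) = 8974.40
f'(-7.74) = -4421.37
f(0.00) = -4.00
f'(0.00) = 7.00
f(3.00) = 71.00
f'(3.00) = 115.00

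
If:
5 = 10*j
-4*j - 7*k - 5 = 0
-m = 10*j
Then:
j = 1/2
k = -1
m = -5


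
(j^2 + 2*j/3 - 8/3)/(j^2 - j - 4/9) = 3*(j + 2)/(3*j + 1)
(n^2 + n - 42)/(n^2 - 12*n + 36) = (n + 7)/(n - 6)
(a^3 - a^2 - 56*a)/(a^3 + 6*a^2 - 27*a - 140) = a*(a - 8)/(a^2 - a - 20)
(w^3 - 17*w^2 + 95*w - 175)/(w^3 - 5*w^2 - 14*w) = (w^2 - 10*w + 25)/(w*(w + 2))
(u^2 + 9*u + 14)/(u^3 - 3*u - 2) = (u^2 + 9*u + 14)/(u^3 - 3*u - 2)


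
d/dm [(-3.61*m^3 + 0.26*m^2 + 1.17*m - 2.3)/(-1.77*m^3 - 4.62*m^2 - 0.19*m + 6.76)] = (17.1384*m^4 + 5.5136*m^3 - 80.0678*m^2 - 17.7368*m + 7.4722)/(3.1329*m^6 + 16.3548*m^5 + 22.017*m^4 - 22.1748*m^3 - 62.4263*m^2 - 2.5688*m + 45.6976)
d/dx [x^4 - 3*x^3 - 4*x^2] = x*(4*x^2 - 9*x - 8)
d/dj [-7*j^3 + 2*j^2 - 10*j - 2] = -21*j^2 + 4*j - 10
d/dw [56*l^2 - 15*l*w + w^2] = -15*l + 2*w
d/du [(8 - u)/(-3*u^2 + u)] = (-3*u^2 + 48*u - 8)/(u^2*(9*u^2 - 6*u + 1))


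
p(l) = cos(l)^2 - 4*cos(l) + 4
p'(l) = -2*sin(l)*cos(l) + 4*sin(l)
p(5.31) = 2.07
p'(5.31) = -2.38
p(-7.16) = 1.85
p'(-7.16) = -2.09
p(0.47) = 1.23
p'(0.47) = 1.00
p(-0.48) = 1.24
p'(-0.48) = -1.03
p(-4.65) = 4.25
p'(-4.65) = 4.12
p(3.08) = 8.99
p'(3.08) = 0.37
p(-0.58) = 1.35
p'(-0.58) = -1.28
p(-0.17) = 1.03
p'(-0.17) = -0.34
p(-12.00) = 1.34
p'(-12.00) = 1.24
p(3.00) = 8.94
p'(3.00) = 0.84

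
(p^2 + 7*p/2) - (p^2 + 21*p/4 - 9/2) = 9/2 - 7*p/4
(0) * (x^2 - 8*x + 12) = 0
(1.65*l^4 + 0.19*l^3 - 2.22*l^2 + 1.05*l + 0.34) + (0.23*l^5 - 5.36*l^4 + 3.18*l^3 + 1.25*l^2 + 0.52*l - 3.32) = 0.23*l^5 - 3.71*l^4 + 3.37*l^3 - 0.97*l^2 + 1.57*l - 2.98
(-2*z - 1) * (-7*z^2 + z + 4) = 14*z^3 + 5*z^2 - 9*z - 4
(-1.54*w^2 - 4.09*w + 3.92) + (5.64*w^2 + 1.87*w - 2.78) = 4.1*w^2 - 2.22*w + 1.14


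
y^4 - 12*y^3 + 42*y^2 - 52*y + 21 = (y - 7)*(y - 3)*(y - 1)^2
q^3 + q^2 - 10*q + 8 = (q - 2)*(q - 1)*(q + 4)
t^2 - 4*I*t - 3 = (t - 3*I)*(t - I)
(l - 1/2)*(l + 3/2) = l^2 + l - 3/4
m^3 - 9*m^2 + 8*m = m*(m - 8)*(m - 1)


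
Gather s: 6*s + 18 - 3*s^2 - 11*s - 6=-3*s^2 - 5*s + 12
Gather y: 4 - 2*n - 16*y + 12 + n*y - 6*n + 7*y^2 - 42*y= -8*n + 7*y^2 + y*(n - 58) + 16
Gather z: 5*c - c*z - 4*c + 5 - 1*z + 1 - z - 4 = c + z*(-c - 2) + 2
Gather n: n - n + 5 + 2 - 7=0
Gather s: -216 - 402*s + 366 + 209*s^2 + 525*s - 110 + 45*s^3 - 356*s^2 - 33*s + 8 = 45*s^3 - 147*s^2 + 90*s + 48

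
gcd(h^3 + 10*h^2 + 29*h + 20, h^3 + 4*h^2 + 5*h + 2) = h + 1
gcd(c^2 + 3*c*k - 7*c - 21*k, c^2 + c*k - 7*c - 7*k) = c - 7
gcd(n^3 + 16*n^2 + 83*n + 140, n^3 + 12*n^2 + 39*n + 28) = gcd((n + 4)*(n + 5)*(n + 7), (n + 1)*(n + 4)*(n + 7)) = n^2 + 11*n + 28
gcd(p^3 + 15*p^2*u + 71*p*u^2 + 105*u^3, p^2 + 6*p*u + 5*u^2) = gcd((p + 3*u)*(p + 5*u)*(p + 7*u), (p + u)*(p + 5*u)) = p + 5*u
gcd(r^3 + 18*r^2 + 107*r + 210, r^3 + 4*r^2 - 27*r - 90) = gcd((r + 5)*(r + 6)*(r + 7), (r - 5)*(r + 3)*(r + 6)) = r + 6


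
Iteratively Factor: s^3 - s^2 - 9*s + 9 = (s - 1)*(s^2 - 9) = (s - 1)*(s + 3)*(s - 3)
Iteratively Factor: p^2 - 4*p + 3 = (p - 1)*(p - 3)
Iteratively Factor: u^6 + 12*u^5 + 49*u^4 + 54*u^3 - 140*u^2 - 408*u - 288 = (u + 3)*(u^5 + 9*u^4 + 22*u^3 - 12*u^2 - 104*u - 96) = (u + 3)^2*(u^4 + 6*u^3 + 4*u^2 - 24*u - 32) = (u - 2)*(u + 3)^2*(u^3 + 8*u^2 + 20*u + 16) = (u - 2)*(u + 3)^2*(u + 4)*(u^2 + 4*u + 4) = (u - 2)*(u + 2)*(u + 3)^2*(u + 4)*(u + 2)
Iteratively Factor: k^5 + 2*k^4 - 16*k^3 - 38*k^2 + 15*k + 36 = (k - 4)*(k^4 + 6*k^3 + 8*k^2 - 6*k - 9) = (k - 4)*(k - 1)*(k^3 + 7*k^2 + 15*k + 9) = (k - 4)*(k - 1)*(k + 3)*(k^2 + 4*k + 3) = (k - 4)*(k - 1)*(k + 3)^2*(k + 1)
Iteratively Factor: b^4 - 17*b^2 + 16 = (b - 4)*(b^3 + 4*b^2 - b - 4) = (b - 4)*(b + 1)*(b^2 + 3*b - 4) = (b - 4)*(b + 1)*(b + 4)*(b - 1)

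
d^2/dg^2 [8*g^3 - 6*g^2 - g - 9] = 48*g - 12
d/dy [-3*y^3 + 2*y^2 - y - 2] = -9*y^2 + 4*y - 1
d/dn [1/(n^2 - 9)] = -2*n/(n^2 - 9)^2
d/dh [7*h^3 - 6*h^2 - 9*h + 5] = 21*h^2 - 12*h - 9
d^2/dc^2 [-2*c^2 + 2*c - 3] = -4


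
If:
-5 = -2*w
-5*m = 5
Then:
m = -1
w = 5/2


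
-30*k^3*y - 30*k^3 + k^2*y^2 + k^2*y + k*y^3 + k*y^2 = (-5*k + y)*(6*k + y)*(k*y + k)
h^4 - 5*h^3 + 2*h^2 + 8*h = h*(h - 4)*(h - 2)*(h + 1)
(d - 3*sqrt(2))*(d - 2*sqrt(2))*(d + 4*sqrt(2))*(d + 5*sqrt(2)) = d^4 + 4*sqrt(2)*d^3 - 38*d^2 - 92*sqrt(2)*d + 480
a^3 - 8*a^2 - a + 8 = (a - 8)*(a - 1)*(a + 1)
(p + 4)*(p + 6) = p^2 + 10*p + 24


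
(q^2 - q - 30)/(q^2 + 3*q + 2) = (q^2 - q - 30)/(q^2 + 3*q + 2)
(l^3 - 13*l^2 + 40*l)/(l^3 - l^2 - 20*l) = (l - 8)/(l + 4)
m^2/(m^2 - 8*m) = m/(m - 8)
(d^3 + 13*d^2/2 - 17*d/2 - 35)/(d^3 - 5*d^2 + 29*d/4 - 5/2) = 2*(d^2 + 9*d + 14)/(2*d^2 - 5*d + 2)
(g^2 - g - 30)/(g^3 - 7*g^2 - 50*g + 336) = (g + 5)/(g^2 - g - 56)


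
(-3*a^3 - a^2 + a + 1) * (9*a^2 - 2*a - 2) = -27*a^5 - 3*a^4 + 17*a^3 + 9*a^2 - 4*a - 2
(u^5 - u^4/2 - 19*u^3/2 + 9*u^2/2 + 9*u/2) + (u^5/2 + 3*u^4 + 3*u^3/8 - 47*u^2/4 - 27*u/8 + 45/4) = 3*u^5/2 + 5*u^4/2 - 73*u^3/8 - 29*u^2/4 + 9*u/8 + 45/4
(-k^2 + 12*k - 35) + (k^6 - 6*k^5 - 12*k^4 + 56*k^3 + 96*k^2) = k^6 - 6*k^5 - 12*k^4 + 56*k^3 + 95*k^2 + 12*k - 35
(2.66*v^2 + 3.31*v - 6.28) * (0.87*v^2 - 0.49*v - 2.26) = 2.3142*v^4 + 1.5763*v^3 - 13.0971*v^2 - 4.4034*v + 14.1928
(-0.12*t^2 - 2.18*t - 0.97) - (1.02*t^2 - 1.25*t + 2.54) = -1.14*t^2 - 0.93*t - 3.51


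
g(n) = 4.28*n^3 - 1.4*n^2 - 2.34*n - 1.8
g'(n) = 12.84*n^2 - 2.8*n - 2.34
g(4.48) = 344.46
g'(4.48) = 242.82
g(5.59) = 688.99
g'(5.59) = 383.23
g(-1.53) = -16.83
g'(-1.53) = 32.00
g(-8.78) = -2986.04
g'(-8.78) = 1012.06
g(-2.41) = -64.20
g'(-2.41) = 78.98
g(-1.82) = -27.98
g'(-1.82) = 45.29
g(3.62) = 174.42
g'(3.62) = 155.78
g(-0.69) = -2.26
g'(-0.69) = 5.71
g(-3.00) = -122.94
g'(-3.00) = 121.62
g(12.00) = 7164.36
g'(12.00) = 1813.02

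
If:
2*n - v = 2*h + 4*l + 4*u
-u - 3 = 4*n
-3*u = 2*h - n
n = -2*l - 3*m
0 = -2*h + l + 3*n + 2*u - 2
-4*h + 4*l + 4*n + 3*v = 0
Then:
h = -263/151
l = -43/151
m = 77/151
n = -145/151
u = 127/151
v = -100/151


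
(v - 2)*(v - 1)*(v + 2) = v^3 - v^2 - 4*v + 4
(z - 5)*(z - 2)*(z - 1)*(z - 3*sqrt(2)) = z^4 - 8*z^3 - 3*sqrt(2)*z^3 + 17*z^2 + 24*sqrt(2)*z^2 - 51*sqrt(2)*z - 10*z + 30*sqrt(2)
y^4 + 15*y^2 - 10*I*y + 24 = (y - 3*I)*(y - 2*I)*(y + I)*(y + 4*I)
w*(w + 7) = w^2 + 7*w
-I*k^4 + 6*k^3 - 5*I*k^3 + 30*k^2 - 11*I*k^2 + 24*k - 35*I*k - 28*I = (k + 4)*(k - I)*(k + 7*I)*(-I*k - I)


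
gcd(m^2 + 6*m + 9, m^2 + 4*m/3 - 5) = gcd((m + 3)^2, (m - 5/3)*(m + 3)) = m + 3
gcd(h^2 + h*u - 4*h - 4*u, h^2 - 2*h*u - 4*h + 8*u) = h - 4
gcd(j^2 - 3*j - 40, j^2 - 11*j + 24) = j - 8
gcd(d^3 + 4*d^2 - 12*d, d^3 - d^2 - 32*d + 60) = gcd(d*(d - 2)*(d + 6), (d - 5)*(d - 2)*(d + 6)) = d^2 + 4*d - 12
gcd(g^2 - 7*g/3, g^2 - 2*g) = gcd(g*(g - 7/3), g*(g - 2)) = g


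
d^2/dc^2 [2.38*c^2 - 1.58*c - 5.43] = 4.76000000000000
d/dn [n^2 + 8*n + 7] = 2*n + 8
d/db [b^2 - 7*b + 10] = 2*b - 7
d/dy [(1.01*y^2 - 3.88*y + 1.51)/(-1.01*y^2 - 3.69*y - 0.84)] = (-7.6457*y^2 + 1.3534*y + 8.8311)/(1.0201*y^4 + 7.4538*y^3 + 15.3129*y^2 + 6.1992*y + 0.7056)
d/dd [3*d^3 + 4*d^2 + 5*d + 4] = 9*d^2 + 8*d + 5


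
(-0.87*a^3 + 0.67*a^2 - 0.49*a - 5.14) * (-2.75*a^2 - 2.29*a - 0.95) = 2.3925*a^5 + 0.1498*a^4 + 0.6397*a^3 + 14.6206*a^2 + 12.2361*a + 4.883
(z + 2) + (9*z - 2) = 10*z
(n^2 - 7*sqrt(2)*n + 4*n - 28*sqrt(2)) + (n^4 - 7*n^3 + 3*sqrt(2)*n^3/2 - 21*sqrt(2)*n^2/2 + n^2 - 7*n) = n^4 - 7*n^3 + 3*sqrt(2)*n^3/2 - 21*sqrt(2)*n^2/2 + 2*n^2 - 7*sqrt(2)*n - 3*n - 28*sqrt(2)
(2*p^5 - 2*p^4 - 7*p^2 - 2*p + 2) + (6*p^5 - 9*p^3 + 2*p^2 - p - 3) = 8*p^5 - 2*p^4 - 9*p^3 - 5*p^2 - 3*p - 1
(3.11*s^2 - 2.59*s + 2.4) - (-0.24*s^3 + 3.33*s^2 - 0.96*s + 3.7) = 0.24*s^3 - 0.22*s^2 - 1.63*s - 1.3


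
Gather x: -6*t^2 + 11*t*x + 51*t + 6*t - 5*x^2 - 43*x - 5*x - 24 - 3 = -6*t^2 + 57*t - 5*x^2 + x*(11*t - 48) - 27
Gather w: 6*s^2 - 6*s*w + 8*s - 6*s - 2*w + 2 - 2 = 6*s^2 + 2*s + w*(-6*s - 2)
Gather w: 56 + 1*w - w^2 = -w^2 + w + 56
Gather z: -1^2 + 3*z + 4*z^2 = 4*z^2 + 3*z - 1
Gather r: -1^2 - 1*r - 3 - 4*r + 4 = -5*r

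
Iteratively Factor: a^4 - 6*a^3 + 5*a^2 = (a)*(a^3 - 6*a^2 + 5*a) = a*(a - 1)*(a^2 - 5*a) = a^2*(a - 1)*(a - 5)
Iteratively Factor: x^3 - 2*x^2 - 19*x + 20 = (x - 5)*(x^2 + 3*x - 4) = (x - 5)*(x + 4)*(x - 1)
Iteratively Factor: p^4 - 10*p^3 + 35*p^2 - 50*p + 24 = (p - 1)*(p^3 - 9*p^2 + 26*p - 24) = (p - 2)*(p - 1)*(p^2 - 7*p + 12) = (p - 4)*(p - 2)*(p - 1)*(p - 3)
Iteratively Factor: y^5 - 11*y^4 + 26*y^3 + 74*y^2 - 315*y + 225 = (y - 3)*(y^4 - 8*y^3 + 2*y^2 + 80*y - 75) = (y - 5)*(y - 3)*(y^3 - 3*y^2 - 13*y + 15) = (y - 5)^2*(y - 3)*(y^2 + 2*y - 3) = (y - 5)^2*(y - 3)*(y - 1)*(y + 3)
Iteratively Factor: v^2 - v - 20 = (v + 4)*(v - 5)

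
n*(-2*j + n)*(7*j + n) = -14*j^2*n + 5*j*n^2 + n^3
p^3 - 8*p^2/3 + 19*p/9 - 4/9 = (p - 4/3)*(p - 1)*(p - 1/3)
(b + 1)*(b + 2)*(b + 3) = b^3 + 6*b^2 + 11*b + 6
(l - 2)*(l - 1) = l^2 - 3*l + 2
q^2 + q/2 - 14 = (q - 7/2)*(q + 4)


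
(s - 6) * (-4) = 24 - 4*s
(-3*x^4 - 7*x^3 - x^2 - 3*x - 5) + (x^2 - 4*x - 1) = -3*x^4 - 7*x^3 - 7*x - 6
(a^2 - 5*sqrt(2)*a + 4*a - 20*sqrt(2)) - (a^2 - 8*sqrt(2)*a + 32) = 4*a + 3*sqrt(2)*a - 32 - 20*sqrt(2)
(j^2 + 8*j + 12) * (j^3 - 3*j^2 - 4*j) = j^5 + 5*j^4 - 16*j^3 - 68*j^2 - 48*j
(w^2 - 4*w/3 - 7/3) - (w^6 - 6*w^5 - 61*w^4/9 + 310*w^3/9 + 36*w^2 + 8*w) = -w^6 + 6*w^5 + 61*w^4/9 - 310*w^3/9 - 35*w^2 - 28*w/3 - 7/3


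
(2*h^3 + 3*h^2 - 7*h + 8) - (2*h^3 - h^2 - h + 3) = 4*h^2 - 6*h + 5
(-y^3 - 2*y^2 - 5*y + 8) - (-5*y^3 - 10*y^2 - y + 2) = 4*y^3 + 8*y^2 - 4*y + 6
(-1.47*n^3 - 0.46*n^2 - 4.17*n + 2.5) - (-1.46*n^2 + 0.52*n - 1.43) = -1.47*n^3 + 1.0*n^2 - 4.69*n + 3.93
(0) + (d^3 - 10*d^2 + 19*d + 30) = d^3 - 10*d^2 + 19*d + 30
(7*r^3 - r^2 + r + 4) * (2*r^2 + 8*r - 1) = 14*r^5 + 54*r^4 - 13*r^3 + 17*r^2 + 31*r - 4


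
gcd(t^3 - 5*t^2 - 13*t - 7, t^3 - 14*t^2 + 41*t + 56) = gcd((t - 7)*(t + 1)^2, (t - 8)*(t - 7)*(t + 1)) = t^2 - 6*t - 7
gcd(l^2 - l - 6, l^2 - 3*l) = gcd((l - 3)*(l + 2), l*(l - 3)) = l - 3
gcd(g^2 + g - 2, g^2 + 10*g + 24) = 1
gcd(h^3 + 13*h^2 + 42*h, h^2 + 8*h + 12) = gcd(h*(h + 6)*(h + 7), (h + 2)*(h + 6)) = h + 6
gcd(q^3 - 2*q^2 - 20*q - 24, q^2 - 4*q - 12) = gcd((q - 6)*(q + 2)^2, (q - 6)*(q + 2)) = q^2 - 4*q - 12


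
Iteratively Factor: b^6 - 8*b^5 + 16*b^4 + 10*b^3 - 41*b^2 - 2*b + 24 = (b - 3)*(b^5 - 5*b^4 + b^3 + 13*b^2 - 2*b - 8) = (b - 4)*(b - 3)*(b^4 - b^3 - 3*b^2 + b + 2) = (b - 4)*(b - 3)*(b + 1)*(b^3 - 2*b^2 - b + 2) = (b - 4)*(b - 3)*(b + 1)^2*(b^2 - 3*b + 2) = (b - 4)*(b - 3)*(b - 2)*(b + 1)^2*(b - 1)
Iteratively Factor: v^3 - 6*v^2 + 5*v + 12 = (v - 3)*(v^2 - 3*v - 4) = (v - 3)*(v + 1)*(v - 4)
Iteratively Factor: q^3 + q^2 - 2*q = (q - 1)*(q^2 + 2*q) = q*(q - 1)*(q + 2)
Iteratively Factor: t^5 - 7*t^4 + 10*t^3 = (t - 5)*(t^4 - 2*t^3) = t*(t - 5)*(t^3 - 2*t^2) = t*(t - 5)*(t - 2)*(t^2) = t^2*(t - 5)*(t - 2)*(t)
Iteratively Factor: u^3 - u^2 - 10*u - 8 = (u - 4)*(u^2 + 3*u + 2) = (u - 4)*(u + 1)*(u + 2)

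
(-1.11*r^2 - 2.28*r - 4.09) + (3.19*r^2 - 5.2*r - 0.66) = 2.08*r^2 - 7.48*r - 4.75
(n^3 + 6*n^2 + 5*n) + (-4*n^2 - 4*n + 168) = n^3 + 2*n^2 + n + 168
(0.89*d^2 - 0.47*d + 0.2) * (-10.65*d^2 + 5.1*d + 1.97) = -9.4785*d^4 + 9.5445*d^3 - 2.7737*d^2 + 0.0941000000000001*d + 0.394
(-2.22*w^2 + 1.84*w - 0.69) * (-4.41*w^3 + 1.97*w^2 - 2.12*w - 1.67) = 9.7902*w^5 - 12.4878*w^4 + 11.3741*w^3 - 1.5527*w^2 - 1.61*w + 1.1523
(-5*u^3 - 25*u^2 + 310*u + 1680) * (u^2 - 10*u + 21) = -5*u^5 + 25*u^4 + 455*u^3 - 1945*u^2 - 10290*u + 35280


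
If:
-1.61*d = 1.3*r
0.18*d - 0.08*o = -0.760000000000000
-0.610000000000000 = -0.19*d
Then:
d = 3.21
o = 16.72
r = -3.98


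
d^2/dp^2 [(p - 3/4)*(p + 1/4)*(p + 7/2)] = 6*p + 6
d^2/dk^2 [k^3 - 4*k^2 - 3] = 6*k - 8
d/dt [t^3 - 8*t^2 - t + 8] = 3*t^2 - 16*t - 1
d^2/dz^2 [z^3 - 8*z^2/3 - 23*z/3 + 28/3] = 6*z - 16/3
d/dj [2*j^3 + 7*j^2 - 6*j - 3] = 6*j^2 + 14*j - 6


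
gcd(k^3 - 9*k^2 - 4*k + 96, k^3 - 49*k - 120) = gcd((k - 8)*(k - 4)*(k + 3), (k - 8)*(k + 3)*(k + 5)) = k^2 - 5*k - 24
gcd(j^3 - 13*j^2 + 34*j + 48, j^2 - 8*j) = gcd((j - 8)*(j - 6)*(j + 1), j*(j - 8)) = j - 8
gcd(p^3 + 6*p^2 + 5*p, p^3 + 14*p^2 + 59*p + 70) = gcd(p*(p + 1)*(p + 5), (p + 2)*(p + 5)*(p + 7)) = p + 5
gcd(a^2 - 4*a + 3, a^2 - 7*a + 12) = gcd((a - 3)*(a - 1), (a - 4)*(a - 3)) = a - 3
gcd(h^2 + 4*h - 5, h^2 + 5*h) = h + 5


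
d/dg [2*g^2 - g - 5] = 4*g - 1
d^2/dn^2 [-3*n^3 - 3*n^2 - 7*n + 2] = -18*n - 6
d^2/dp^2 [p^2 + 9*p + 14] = 2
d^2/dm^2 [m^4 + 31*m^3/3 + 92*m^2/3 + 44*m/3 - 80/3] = 12*m^2 + 62*m + 184/3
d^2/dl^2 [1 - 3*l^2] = -6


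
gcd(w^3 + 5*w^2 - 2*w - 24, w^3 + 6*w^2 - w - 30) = w^2 + w - 6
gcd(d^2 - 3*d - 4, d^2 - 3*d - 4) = d^2 - 3*d - 4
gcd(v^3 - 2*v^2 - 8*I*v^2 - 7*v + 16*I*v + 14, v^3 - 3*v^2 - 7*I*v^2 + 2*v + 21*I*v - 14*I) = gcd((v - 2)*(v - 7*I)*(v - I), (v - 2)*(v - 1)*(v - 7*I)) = v^2 + v*(-2 - 7*I) + 14*I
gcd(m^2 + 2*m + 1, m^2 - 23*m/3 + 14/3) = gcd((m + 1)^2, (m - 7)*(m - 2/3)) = 1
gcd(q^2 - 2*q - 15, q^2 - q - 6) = 1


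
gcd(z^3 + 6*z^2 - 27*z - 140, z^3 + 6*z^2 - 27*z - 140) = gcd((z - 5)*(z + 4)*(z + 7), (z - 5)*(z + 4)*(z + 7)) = z^3 + 6*z^2 - 27*z - 140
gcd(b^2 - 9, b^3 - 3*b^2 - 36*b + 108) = b - 3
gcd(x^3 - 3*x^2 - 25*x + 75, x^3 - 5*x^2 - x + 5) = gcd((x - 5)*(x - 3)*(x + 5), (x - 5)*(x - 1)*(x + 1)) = x - 5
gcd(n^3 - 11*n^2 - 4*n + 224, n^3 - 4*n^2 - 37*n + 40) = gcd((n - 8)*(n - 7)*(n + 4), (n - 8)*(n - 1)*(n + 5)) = n - 8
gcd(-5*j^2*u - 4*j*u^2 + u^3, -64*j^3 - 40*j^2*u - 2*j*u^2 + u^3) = 1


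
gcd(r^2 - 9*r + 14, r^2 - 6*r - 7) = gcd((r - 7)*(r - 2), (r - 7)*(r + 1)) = r - 7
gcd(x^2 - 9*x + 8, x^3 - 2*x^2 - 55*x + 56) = x^2 - 9*x + 8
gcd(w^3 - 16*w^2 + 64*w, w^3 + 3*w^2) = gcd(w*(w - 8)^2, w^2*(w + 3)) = w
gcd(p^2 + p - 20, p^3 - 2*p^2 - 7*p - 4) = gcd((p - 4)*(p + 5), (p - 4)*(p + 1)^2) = p - 4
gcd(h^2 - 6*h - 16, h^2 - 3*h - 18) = 1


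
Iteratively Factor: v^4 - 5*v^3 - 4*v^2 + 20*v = (v - 2)*(v^3 - 3*v^2 - 10*v) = v*(v - 2)*(v^2 - 3*v - 10) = v*(v - 2)*(v + 2)*(v - 5)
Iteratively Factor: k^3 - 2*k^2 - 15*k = (k - 5)*(k^2 + 3*k) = k*(k - 5)*(k + 3)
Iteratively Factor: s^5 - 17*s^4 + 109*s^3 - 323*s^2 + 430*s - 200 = (s - 5)*(s^4 - 12*s^3 + 49*s^2 - 78*s + 40) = (s - 5)*(s - 4)*(s^3 - 8*s^2 + 17*s - 10) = (s - 5)*(s - 4)*(s - 1)*(s^2 - 7*s + 10) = (s - 5)^2*(s - 4)*(s - 1)*(s - 2)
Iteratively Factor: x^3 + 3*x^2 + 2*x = (x + 1)*(x^2 + 2*x) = x*(x + 1)*(x + 2)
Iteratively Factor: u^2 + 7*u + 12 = (u + 4)*(u + 3)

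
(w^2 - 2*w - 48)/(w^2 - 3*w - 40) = (w + 6)/(w + 5)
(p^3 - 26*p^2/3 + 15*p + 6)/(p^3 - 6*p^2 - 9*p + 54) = (p + 1/3)/(p + 3)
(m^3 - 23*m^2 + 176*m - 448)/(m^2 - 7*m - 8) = (m^2 - 15*m + 56)/(m + 1)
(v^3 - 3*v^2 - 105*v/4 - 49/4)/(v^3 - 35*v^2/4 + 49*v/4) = (4*v^2 + 16*v + 7)/(v*(4*v - 7))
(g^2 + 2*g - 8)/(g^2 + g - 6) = (g + 4)/(g + 3)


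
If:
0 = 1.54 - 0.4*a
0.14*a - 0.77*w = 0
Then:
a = 3.85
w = 0.70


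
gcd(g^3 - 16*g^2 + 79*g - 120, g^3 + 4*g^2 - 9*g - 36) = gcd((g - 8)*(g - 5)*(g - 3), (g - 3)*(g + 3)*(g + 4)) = g - 3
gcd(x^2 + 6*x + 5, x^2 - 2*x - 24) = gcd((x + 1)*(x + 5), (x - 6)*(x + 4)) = 1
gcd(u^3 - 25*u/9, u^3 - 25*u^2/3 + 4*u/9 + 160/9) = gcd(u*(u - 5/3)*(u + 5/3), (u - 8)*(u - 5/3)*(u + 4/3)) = u - 5/3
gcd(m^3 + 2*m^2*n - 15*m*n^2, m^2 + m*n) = m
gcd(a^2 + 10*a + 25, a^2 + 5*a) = a + 5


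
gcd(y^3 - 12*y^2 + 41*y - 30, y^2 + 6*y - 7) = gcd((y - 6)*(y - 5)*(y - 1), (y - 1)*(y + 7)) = y - 1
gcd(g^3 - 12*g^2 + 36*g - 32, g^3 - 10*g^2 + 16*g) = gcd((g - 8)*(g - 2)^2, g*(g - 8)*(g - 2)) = g^2 - 10*g + 16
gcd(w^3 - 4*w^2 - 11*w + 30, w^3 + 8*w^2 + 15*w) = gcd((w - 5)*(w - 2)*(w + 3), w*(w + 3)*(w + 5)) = w + 3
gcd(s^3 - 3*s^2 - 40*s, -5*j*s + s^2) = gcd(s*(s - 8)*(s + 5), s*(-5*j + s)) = s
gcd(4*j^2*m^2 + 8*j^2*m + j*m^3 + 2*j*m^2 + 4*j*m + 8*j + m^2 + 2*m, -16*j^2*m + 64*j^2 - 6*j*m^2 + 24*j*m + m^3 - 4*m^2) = 1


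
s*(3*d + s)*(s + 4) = 3*d*s^2 + 12*d*s + s^3 + 4*s^2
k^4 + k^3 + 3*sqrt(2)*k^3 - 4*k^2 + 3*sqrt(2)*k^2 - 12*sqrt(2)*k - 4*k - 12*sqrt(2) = (k - 2)*(k + 1)*(k + 2)*(k + 3*sqrt(2))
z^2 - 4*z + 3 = (z - 3)*(z - 1)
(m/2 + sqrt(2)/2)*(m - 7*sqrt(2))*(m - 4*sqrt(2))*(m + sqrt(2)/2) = m^4/2 - 19*sqrt(2)*m^3/4 + 12*m^2 + 73*sqrt(2)*m/2 + 28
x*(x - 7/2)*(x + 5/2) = x^3 - x^2 - 35*x/4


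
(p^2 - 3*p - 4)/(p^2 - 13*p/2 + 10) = 2*(p + 1)/(2*p - 5)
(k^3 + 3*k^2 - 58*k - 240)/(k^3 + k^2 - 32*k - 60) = (k^2 - 2*k - 48)/(k^2 - 4*k - 12)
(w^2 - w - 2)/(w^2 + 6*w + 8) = (w^2 - w - 2)/(w^2 + 6*w + 8)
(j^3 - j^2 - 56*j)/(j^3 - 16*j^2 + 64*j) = (j + 7)/(j - 8)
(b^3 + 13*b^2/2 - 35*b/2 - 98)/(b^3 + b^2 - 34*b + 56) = (b + 7/2)/(b - 2)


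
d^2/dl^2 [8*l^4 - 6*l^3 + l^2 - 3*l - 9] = 96*l^2 - 36*l + 2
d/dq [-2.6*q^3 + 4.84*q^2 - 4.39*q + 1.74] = -7.8*q^2 + 9.68*q - 4.39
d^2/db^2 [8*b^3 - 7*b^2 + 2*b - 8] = 48*b - 14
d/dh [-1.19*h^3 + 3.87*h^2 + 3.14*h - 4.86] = -3.57*h^2 + 7.74*h + 3.14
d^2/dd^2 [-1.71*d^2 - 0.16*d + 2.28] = -3.42000000000000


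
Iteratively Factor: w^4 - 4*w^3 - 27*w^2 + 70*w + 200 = (w - 5)*(w^3 + w^2 - 22*w - 40) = (w - 5)*(w + 2)*(w^2 - w - 20) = (w - 5)*(w + 2)*(w + 4)*(w - 5)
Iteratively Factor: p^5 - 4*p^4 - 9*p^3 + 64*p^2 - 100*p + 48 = (p + 4)*(p^4 - 8*p^3 + 23*p^2 - 28*p + 12) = (p - 3)*(p + 4)*(p^3 - 5*p^2 + 8*p - 4) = (p - 3)*(p - 2)*(p + 4)*(p^2 - 3*p + 2) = (p - 3)*(p - 2)^2*(p + 4)*(p - 1)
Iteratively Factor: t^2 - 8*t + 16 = (t - 4)*(t - 4)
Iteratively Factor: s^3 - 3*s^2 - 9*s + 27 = (s - 3)*(s^2 - 9) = (s - 3)^2*(s + 3)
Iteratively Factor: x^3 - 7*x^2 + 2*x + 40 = (x + 2)*(x^2 - 9*x + 20) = (x - 4)*(x + 2)*(x - 5)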